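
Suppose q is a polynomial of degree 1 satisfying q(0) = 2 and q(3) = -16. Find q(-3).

Using the Lagrange interpolation formula with nodes 0, 3:
  L_0(t) = (t - 3) / -3
  L_1(t) = t / 3
Then q(t) = 2·L_0(t) - 16·L_1(t).
Expanding and collecting terms gives q(t) = -6t + 2.
Evaluating at t = -3: q(-3) = 20.

20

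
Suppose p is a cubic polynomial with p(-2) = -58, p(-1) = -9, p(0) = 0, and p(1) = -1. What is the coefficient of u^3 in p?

5

Write p(u) = au^3 + bu^2 + cu + d. Substituting each data point gives a linear system:
  -8a + 4b - 2c + d = -58
  -a + b - c + d = -9
  d = 0
  a + b + c + d = -1
Solving the system yields a = 5, b = -5, c = -1, d = 0.
So p(u) = 5u^3 - 5u^2 - u.
The leading coefficient is 5.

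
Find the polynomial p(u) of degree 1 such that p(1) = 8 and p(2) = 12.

p(u) = 4u + 4

Write p(u) = au + b. Substituting each data point gives a linear system:
  a + b = 8
  2a + b = 12
Solving the system yields a = 4, b = 4.
So p(u) = 4u + 4.
Check: p(2) = 12. ✓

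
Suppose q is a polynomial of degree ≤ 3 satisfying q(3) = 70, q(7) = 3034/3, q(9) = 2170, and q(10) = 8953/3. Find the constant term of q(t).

1

Write q(t) = at^3 + bt^2 + ct + d. Substituting each data point gives a linear system:
  27a + 9b + 3c + d = 70
  343a + 49b + 7c + d = 3034/3
  729a + 81b + 9c + d = 2170
  1000a + 100b + 10c + d = 8953/3
Solving the system yields a = 3, b = 1/3, c = -5, d = 1.
So q(t) = 3t³ + (1/3)t² - 5t + 1.
The constant term is 1.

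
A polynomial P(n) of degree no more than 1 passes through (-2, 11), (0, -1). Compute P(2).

Write P(n) = an + b. Substituting each data point gives a linear system:
  -2a + b = 11
  b = -1
Solving the system yields a = -6, b = -1.
So P(n) = -6n - 1.
Then P(2) = -13.

-13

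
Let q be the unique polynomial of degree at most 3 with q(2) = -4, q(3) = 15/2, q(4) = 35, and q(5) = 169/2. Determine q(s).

Using the Lagrange interpolation formula with nodes 2, 3, 4, 5:
  L_0(s) = (s - 3)(s - 4)(s - 5) / -6
  L_1(s) = (s - 2)(s - 4)(s - 5) / 2
  L_2(s) = (s - 2)(s - 3)(s - 5) / -2
  L_3(s) = (s - 2)(s - 3)(s - 4) / 6
Then q(s) = -4·L_0(s) + 15/2·L_1(s) + 35·L_2(s) + 169/2·L_3(s).
Expanding and collecting terms gives q(s) = s^3 - s^2 - (5/2)s - 3.
Check: q(4) = 35. ✓

q(s) = s^3 - s^2 - (5/2)s - 3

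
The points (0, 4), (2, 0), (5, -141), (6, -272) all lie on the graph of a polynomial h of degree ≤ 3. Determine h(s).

h(s) = -2s^3 + 5s^2 - 4s + 4

Write h(s) = as^3 + bs^2 + cs + d. Substituting each data point gives a linear system:
  d = 4
  8a + 4b + 2c + d = 0
  125a + 25b + 5c + d = -141
  216a + 36b + 6c + d = -272
Solving the system yields a = -2, b = 5, c = -4, d = 4.
So h(s) = -2s^3 + 5s^2 - 4s + 4.
Check: h(2) = 0. ✓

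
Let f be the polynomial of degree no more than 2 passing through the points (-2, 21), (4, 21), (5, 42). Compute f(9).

Write f(x) = ax^2 + bx + c. Substituting each data point gives a linear system:
  4a - 2b + c = 21
  16a + 4b + c = 21
  25a + 5b + c = 42
Solving the system yields a = 3, b = -6, c = -3.
So f(x) = 3x^2 - 6x - 3.
Then f(9) = 186.

186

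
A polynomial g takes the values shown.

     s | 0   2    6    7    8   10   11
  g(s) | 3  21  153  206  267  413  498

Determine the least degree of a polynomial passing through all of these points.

2

Divided differences on the nodes 0, 2, 6, 7, 8, 10, 11:
  order 0: 3  21  153  206  267  413  498
  order 1: 9  33  53  61  73  85
  order 2: 4  4  4  4  4
  order 3: 0  0  0  0
  order 4: 0  0  0
  order 5: 0  0
  order 6: 0
The order-2 divided differences are all 4 (nonzero) and every higher order vanishes, so the data lies on a polynomial of degree exactly 2.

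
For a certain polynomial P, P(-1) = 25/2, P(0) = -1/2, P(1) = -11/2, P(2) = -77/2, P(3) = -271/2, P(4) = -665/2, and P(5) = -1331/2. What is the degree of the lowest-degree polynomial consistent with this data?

Forward differences of the values at t = -1, 0, 1, 2, 3, 4, 5:
  P  : 25/2  -1/2  -11/2  -77/2  -271/2  -665/2  -1331/2
  Δ  : -13  -5  -33  -97  -197  -333
  Δ^2: 8  -28  -64  -100  -136
  Δ^3: -36  -36  -36  -36
  Δ^4: 0  0  0
  Δ^5: 0  0
  Δ^6: 0
The third differences are constant (-36) and nonzero, while all higher differences vanish, so the minimal degree is 3.

3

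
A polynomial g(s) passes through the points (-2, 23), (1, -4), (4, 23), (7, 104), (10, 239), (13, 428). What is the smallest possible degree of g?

Forward differences of the values at s = -2, 1, 4, 7, 10, 13:
  g  : 23  -4  23  104  239  428
  Δ  : -27  27  81  135  189
  Δ^2: 54  54  54  54
  Δ^3: 0  0  0
  Δ^4: 0  0
  Δ^5: 0
The second differences are constant (54) and nonzero, while all higher differences vanish, so the minimal degree is 2.

2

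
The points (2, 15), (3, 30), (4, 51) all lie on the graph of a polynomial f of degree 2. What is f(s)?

f(s) = 3s^2 + 3

Write f(s) = as^2 + bs + c. Substituting each data point gives a linear system:
  4a + 2b + c = 15
  9a + 3b + c = 30
  16a + 4b + c = 51
Solving the system yields a = 3, b = 0, c = 3.
So f(s) = 3s^2 + 3.
Check: f(4) = 51. ✓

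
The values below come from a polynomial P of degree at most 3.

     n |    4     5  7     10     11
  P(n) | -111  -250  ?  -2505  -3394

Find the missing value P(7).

The 4 known points determine the degree-3 polynomial uniquely.
Write P(n) = an^3 + bn^2 + cn + d. Substituting each data point gives a linear system:
  64a + 16b + 4c + d = -111
  125a + 25b + 5c + d = -250
  1000a + 100b + 10c + d = -2505
  1331a + 121b + 11c + d = -3394
Solving the system yields a = -3, b = 5, c = -1, d = 5.
So P(n) = -3n³ + 5n² - n + 5.
Then P(7) = -786.

-786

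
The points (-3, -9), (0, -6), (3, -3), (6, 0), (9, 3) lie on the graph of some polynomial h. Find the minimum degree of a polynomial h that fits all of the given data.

Forward differences of the values at n = -3, 0, 3, 6, 9:
  h  : -9  -6  -3  0  3
  Δ  : 3  3  3  3
  Δ^2: 0  0  0
  Δ^3: 0  0
  Δ^4: 0
The first differences are constant (3) and nonzero, while all higher differences vanish, so the minimal degree is 1.

1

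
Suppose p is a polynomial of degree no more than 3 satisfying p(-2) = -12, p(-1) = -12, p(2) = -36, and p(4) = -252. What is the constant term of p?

Write p(n) = an^3 + bn^2 + cn + d. Substituting each data point gives a linear system:
  -8a + 4b - 2c + d = -12
  -a + b - c + d = -12
  8a + 4b + 2c + d = -36
  64a + 16b + 4c + d = -252
Solving the system yields a = -3, b = -5, c = 6, d = -4.
So p(n) = -3n^3 - 5n^2 + 6n - 4.
The constant term is -4.

-4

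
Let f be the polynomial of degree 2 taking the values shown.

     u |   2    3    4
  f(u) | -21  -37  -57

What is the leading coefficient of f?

Write f(u) = au^2 + bu + c. Substituting each data point gives a linear system:
  4a + 2b + c = -21
  9a + 3b + c = -37
  16a + 4b + c = -57
Solving the system yields a = -2, b = -6, c = -1.
So f(u) = -2u^2 - 6u - 1.
The leading coefficient is -2.

-2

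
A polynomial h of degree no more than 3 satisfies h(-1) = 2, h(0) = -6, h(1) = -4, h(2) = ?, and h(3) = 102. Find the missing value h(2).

26

On equispaced nodes a degree-3 polynomial has vanishing fourth forward difference, so
  h(-1) - 4·h(0) + 6·h(1) - 4·h(2) + h(3) = 0.
Substituting the known values and solving for h(2):
  -4·h(2) = -104
  h(2) = 26.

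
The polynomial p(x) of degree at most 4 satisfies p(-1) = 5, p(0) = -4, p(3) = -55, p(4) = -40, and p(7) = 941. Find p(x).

Write p(x) = ax^4 + bx^3 + cx^2 + dx + e. Substituting each data point gives a linear system:
  a - b + c - d + e = 5
  e = -4
  81a + 27b + 9c + 3d + e = -55
  256a + 64b + 16c + 4d + e = -40
  2401a + 343b + 49c + 7d + e = 941
Solving the system yields a = 1, b = -4, c = -1, d = -5, e = -4.
So p(x) = x^4 - 4x^3 - x^2 - 5x - 4.
Check: p(-1) = 5. ✓

p(x) = x^4 - 4x^3 - x^2 - 5x - 4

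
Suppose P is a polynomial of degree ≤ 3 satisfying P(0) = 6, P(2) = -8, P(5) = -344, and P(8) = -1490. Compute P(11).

Using the Lagrange interpolation formula with nodes 0, 2, 5, 8:
  L_0(s) = (s - 2)(s - 5)(s - 8) / -80
  L_1(s) = s(s - 5)(s - 8) / 36
  L_2(s) = s(s - 2)(s - 8) / -45
  L_3(s) = s(s - 2)(s - 5) / 144
Then P(s) = 6·L_0(s) - 8·L_1(s) - 344·L_2(s) - 1490·L_3(s).
Expanding and collecting terms gives P(s) = -3s^3 + 5s + 6.
Evaluating at s = 11: P(11) = -3932.

-3932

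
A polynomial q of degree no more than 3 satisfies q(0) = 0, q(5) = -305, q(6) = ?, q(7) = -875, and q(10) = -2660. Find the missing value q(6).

-540

The 4 known points determine the degree-3 polynomial uniquely.
Write q(t) = at^3 + bt^2 + ct + d. Substituting each data point gives a linear system:
  d = 0
  125a + 25b + 5c + d = -305
  343a + 49b + 7c + d = -875
  1000a + 100b + 10c + d = -2660
Solving the system yields a = -3, b = 4, c = -6, d = 0.
So q(t) = -3t³ + 4t² - 6t.
Then q(6) = -540.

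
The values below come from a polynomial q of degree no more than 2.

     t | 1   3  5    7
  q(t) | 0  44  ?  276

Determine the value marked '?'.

On equispaced nodes a degree-2 polynomial has vanishing third forward difference, so
  - q(1) + 3·q(3) - 3·q(5) + q(7) = 0.
Substituting the known values and solving for q(5):
  -3·q(5) = -408
  q(5) = 136.

136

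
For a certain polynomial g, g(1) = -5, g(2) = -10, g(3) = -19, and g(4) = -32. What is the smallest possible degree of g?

2

Forward differences of the values at n = 1, 2, 3, 4:
  g  : -5  -10  -19  -32
  Δ  : -5  -9  -13
  Δ^2: -4  -4
  Δ^3: 0
The second differences are constant (-4) and nonzero, while all higher differences vanish, so the minimal degree is 2.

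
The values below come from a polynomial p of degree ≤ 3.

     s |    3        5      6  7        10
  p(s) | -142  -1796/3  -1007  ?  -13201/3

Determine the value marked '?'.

-4702/3

The 4 known points determine the degree-3 polynomial uniquely.
Write p(s) = as^3 + bs^2 + cs + d. Substituting each data point gives a linear system:
  27a + 9b + 3c + d = -142
  125a + 25b + 5c + d = -1796/3
  216a + 36b + 6c + d = -1007
  1000a + 100b + 10c + d = -13201/3
Solving the system yields a = -4, b = -4, c = -1/3, d = 3.
So p(s) = -4s³ - 4s² - (1/3)s + 3.
Then p(7) = -4702/3.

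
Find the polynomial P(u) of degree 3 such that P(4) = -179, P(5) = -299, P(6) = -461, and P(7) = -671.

Write P(u) = au^3 + bu^2 + cu + d. Substituting each data point gives a linear system:
  64a + 16b + 4c + d = -179
  125a + 25b + 5c + d = -299
  216a + 36b + 6c + d = -461
  343a + 49b + 7c + d = -671
Solving the system yields a = -1, b = -6, c = -5, d = 1.
So P(u) = -u³ - 6u² - 5u + 1.
Check: P(4) = -179. ✓

P(u) = -u^3 - 6u^2 - 5u + 1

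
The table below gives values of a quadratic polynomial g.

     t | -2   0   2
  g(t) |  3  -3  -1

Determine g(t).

Write g(t) = at^2 + bt + c. Substituting each data point gives a linear system:
  4a - 2b + c = 3
  c = -3
  4a + 2b + c = -1
Solving the system yields a = 1, b = -1, c = -3.
So g(t) = t^2 - t - 3.
Check: g(-2) = 3. ✓

g(t) = t^2 - t - 3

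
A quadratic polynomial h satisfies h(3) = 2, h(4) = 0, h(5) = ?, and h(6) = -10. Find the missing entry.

-4

The 3 known points determine the degree-2 polynomial uniquely.
Write h(s) = as^2 + bs + c. Substituting each data point gives a linear system:
  9a + 3b + c = 2
  16a + 4b + c = 0
  36a + 6b + c = -10
Solving the system yields a = -1, b = 5, c = -4.
So h(s) = -s^2 + 5s - 4.
Then h(5) = -4.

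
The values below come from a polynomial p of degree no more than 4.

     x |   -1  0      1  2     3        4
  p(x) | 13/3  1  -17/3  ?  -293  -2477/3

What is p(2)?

The 5 known points determine the degree-4 polynomial uniquely.
Write p(x) = ax^4 + bx^3 + cx^2 + dx + e. Substituting each data point gives a linear system:
  a - b + c - d + e = 13/3
  e = 1
  a + b + c + d + e = -17/3
  81a + 27b + 9c + 3d + e = -293
  256a + 64b + 16c + 4d + e = -2477/3
Solving the system yields a = -2, b = -5, c = 1/3, d = 0, e = 1.
So p(x) = -2x^4 - 5x^3 + (1/3)x^2 + 1.
Then p(2) = -209/3.

-209/3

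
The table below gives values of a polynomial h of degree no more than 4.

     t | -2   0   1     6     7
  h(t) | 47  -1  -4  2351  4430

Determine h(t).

Write h(t) = at^4 + bt^3 + ct^2 + dt + e. Substituting each data point gives a linear system:
  16a - 8b + 4c - 2d + e = 47
  e = -1
  a + b + c + d + e = -4
  1296a + 216b + 36c + 6d + e = 2351
  2401a + 343b + 49c + 7d + e = 4430
Solving the system yields a = 2, b = -1, c = 0, d = -4, e = -1.
So h(t) = 2t^4 - t^3 - 4t - 1.
Check: h(6) = 2351. ✓

h(t) = 2t^4 - t^3 - 4t - 1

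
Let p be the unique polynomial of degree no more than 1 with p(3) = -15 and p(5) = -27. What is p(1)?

Using the Lagrange interpolation formula with nodes 3, 5:
  L_0(x) = (x - 5) / -2
  L_1(x) = (x - 3) / 2
Then p(x) = -15·L_0(x) - 27·L_1(x).
Expanding and collecting terms gives p(x) = -6x + 3.
Evaluating at x = 1: p(1) = -3.

-3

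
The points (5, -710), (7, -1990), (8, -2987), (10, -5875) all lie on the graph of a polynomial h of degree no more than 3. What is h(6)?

-1243

Using the Lagrange interpolation formula with nodes 5, 7, 8, 10:
  L_0(x) = (x - 7)(x - 8)(x - 10) / -30
  L_1(x) = (x - 5)(x - 8)(x - 10) / 6
  L_2(x) = (x - 5)(x - 7)(x - 10) / -6
  L_3(x) = (x - 5)(x - 7)(x - 8) / 30
Then h(x) = -710·L_0(x) - 1990·L_1(x) - 2987·L_2(x) - 5875·L_3(x).
Expanding and collecting terms gives h(x) = -6x^3 + x^2 + 2x + 5.
Evaluating at x = 6: h(6) = -1243.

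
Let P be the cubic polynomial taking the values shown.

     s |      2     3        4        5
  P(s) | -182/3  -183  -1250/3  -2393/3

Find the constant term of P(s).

Write P(s) = as^3 + bs^2 + cs + d. Substituting each data point gives a linear system:
  8a + 4b + 2c + d = -182/3
  27a + 9b + 3c + d = -183
  64a + 16b + 4c + d = -1250/3
  125a + 25b + 5c + d = -2393/3
Solving the system yields a = -6, b = -5/3, c = 0, d = -6.
So P(s) = -6s^3 - (5/3)s^2 - 6.
The constant term is -6.

-6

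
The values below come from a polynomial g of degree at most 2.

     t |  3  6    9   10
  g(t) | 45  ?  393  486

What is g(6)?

The 3 known points determine the degree-2 polynomial uniquely.
Write g(t) = at^2 + bt + c. Substituting each data point gives a linear system:
  9a + 3b + c = 45
  81a + 9b + c = 393
  100a + 10b + c = 486
Solving the system yields a = 5, b = -2, c = 6.
So g(t) = 5t² - 2t + 6.
Then g(6) = 174.

174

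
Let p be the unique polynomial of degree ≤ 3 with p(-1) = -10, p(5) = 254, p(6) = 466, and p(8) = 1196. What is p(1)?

Using the Lagrange interpolation formula with nodes -1, 5, 6, 8:
  L_0(t) = (t - 5)(t - 6)(t - 8) / -378
  L_1(t) = (t + 1)(t - 6)(t - 8) / 18
  L_2(t) = (t + 1)(t - 5)(t - 8) / -14
  L_3(t) = (t + 1)(t - 5)(t - 6) / 54
Then p(t) = -10·L_0(t) + 254·L_1(t) + 466·L_2(t) + 1196·L_3(t).
Expanding and collecting terms gives p(t) = 3t^3 - 6t^2 + 5t + 4.
Evaluating at t = 1: p(1) = 6.

6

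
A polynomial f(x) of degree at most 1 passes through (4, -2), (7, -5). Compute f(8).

-6

Using the Lagrange interpolation formula with nodes 4, 7:
  L_0(x) = (x - 7) / -3
  L_1(x) = (x - 4) / 3
Then f(x) = -2·L_0(x) - 5·L_1(x).
Expanding and collecting terms gives f(x) = -x + 2.
Evaluating at x = 8: f(8) = -6.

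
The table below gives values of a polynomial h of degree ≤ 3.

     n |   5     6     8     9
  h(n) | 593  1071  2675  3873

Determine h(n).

h(n) = 6n^3 - 6n^2 - 2n + 3

Write h(n) = an^3 + bn^2 + cn + d. Substituting each data point gives a linear system:
  125a + 25b + 5c + d = 593
  216a + 36b + 6c + d = 1071
  512a + 64b + 8c + d = 2675
  729a + 81b + 9c + d = 3873
Solving the system yields a = 6, b = -6, c = -2, d = 3.
So h(n) = 6n^3 - 6n^2 - 2n + 3.
Check: h(6) = 1071. ✓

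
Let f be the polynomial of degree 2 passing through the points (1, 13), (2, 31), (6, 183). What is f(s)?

f(s) = 4s^2 + 6s + 3

Using the Lagrange interpolation formula with nodes 1, 2, 6:
  L_0(s) = (s - 2)(s - 6) / 5
  L_1(s) = (s - 1)(s - 6) / -4
  L_2(s) = (s - 1)(s - 2) / 20
Then f(s) = 13·L_0(s) + 31·L_1(s) + 183·L_2(s).
Expanding and collecting terms gives f(s) = 4s^2 + 6s + 3.
Check: f(6) = 183. ✓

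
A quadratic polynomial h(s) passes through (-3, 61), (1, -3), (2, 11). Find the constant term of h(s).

Write h(s) = as^2 + bs + c. Substituting each data point gives a linear system:
  9a - 3b + c = 61
  a + b + c = -3
  4a + 2b + c = 11
Solving the system yields a = 6, b = -4, c = -5.
So h(s) = 6s^2 - 4s - 5.
The constant term is -5.

-5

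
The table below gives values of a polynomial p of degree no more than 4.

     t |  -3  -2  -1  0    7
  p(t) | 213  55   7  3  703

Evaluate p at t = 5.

13

Write p(t) = at^4 + bt^3 + ct^2 + dt + e. Substituting each data point gives a linear system:
  81a - 27b + 9c - 3d + e = 213
  16a - 8b + 4c - 2d + e = 55
  a - b + c - d + e = 7
  e = 3
  2401a + 343b + 49c + 7d + e = 703
Solving the system yields a = 1, b = -5, c = 0, d = 2, e = 3.
So p(t) = t⁴ - 5t³ + 2t + 3.
Then p(5) = 13.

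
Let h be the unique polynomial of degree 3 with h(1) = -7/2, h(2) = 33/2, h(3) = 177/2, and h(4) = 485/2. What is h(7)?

Write h(u) = au^3 + bu^2 + cu + d. Substituting each data point gives a linear system:
  a + b + c + d = -7/2
  8a + 4b + 2c + d = 33/2
  27a + 9b + 3c + d = 177/2
  64a + 16b + 4c + d = 485/2
Solving the system yields a = 5, b = -4, c = -3, d = -3/2.
So h(u) = 5u^3 - 4u^2 - 3u - 3/2.
Then h(7) = 2993/2.

2993/2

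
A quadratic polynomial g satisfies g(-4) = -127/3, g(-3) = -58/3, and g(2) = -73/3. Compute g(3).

-148/3

Write g(t) = at^2 + bt + c. Substituting each data point gives a linear system:
  16a - 4b + c = -127/3
  9a - 3b + c = -58/3
  4a + 2b + c = -73/3
Solving the system yields a = -4, b = -5, c = 5/3.
So g(t) = -4t^2 - 5t + 5/3.
Then g(3) = -148/3.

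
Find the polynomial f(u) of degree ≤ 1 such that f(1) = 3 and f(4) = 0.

Write f(u) = au + b. Substituting each data point gives a linear system:
  a + b = 3
  4a + b = 0
Solving the system yields a = -1, b = 4.
So f(u) = -u + 4.
Check: f(1) = 3. ✓

f(u) = -u + 4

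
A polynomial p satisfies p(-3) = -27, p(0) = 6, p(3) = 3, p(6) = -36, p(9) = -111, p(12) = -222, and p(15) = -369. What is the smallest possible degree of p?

2

Forward differences of the values at n = -3, 0, 3, 6, 9, 12, 15:
  p  : -27  6  3  -36  -111  -222  -369
  Δ  : 33  -3  -39  -75  -111  -147
  Δ^2: -36  -36  -36  -36  -36
  Δ^3: 0  0  0  0
  Δ^4: 0  0  0
  Δ^5: 0  0
  Δ^6: 0
The second differences are constant (-36) and nonzero, while all higher differences vanish, so the minimal degree is 2.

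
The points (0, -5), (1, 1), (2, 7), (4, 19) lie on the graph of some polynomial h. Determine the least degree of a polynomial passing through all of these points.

Divided differences on the nodes 0, 1, 2, 4:
  order 0: -5  1  7  19
  order 1: 6  6  6
  order 2: 0  0
  order 3: 0
The order-1 divided differences are all 6 (nonzero) and every higher order vanishes, so the data lies on a polynomial of degree exactly 1.

1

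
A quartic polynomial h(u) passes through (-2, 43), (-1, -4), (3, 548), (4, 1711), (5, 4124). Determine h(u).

h(u) = 6u^4 + 4u^3 - 5u^2 - 1

Write h(u) = au^4 + bu^3 + cu^2 + du + e. Substituting each data point gives a linear system:
  16a - 8b + 4c - 2d + e = 43
  a - b + c - d + e = -4
  81a + 27b + 9c + 3d + e = 548
  256a + 64b + 16c + 4d + e = 1711
  625a + 125b + 25c + 5d + e = 4124
Solving the system yields a = 6, b = 4, c = -5, d = 0, e = -1.
So h(u) = 6u⁴ + 4u³ - 5u² - 1.
Check: h(-2) = 43. ✓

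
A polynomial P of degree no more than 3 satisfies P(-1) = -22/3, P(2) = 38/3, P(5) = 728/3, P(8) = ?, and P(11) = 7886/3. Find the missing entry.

3020/3

The 4 known points determine the degree-3 polynomial uniquely.
Write P(s) = as^3 + bs^2 + cs + d. Substituting each data point gives a linear system:
  -a + b - c + d = -22/3
  8a + 4b + 2c + d = 38/3
  125a + 25b + 5c + d = 728/3
  1331a + 121b + 11c + d = 7886/3
Solving the system yields a = 2, b = -1/3, c = 1, d = -4.
So P(s) = 2s^3 - (1/3)s^2 + s - 4.
Then P(8) = 3020/3.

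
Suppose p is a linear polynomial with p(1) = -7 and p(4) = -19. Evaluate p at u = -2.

Using the Lagrange interpolation formula with nodes 1, 4:
  L_0(u) = (u - 4) / -3
  L_1(u) = (u - 1) / 3
Then p(u) = -7·L_0(u) - 19·L_1(u).
Expanding and collecting terms gives p(u) = -4u - 3.
Evaluating at u = -2: p(-2) = 5.

5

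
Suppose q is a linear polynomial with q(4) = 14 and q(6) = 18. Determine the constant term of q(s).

Write q(s) = as + b. Substituting each data point gives a linear system:
  4a + b = 14
  6a + b = 18
Solving the system yields a = 2, b = 6.
So q(s) = 2s + 6.
The constant term is 6.

6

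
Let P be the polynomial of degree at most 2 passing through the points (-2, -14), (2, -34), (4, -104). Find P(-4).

-64

Using the Lagrange interpolation formula with nodes -2, 2, 4:
  L_0(t) = (t - 2)(t - 4) / 24
  L_1(t) = (t + 2)(t - 4) / -8
  L_2(t) = (t + 2)(t - 2) / 12
Then P(t) = -14·L_0(t) - 34·L_1(t) - 104·L_2(t).
Expanding and collecting terms gives P(t) = -5t^2 - 5t - 4.
Evaluating at t = -4: P(-4) = -64.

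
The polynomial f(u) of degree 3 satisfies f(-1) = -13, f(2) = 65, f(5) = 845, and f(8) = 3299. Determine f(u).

Using the Lagrange interpolation formula with nodes -1, 2, 5, 8:
  L_0(u) = (u - 2)(u - 5)(u - 8) / -162
  L_1(u) = (u + 1)(u - 5)(u - 8) / 54
  L_2(u) = (u + 1)(u - 2)(u - 8) / -54
  L_3(u) = (u + 1)(u - 2)(u - 5) / 162
Then f(u) = -13·L_0(u) + 65·L_1(u) + 845·L_2(u) + 3299·L_3(u).
Expanding and collecting terms gives f(u) = 6u^3 + 3u^2 + 5u - 5.
Check: f(2) = 65. ✓

f(u) = 6u^3 + 3u^2 + 5u - 5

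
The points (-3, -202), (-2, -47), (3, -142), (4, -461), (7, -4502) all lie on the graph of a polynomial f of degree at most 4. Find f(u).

f(u) = -2u^4 + u^3 - u^2 + u - 1

Write f(u) = au^4 + bu^3 + cu^2 + du + e. Substituting each data point gives a linear system:
  81a - 27b + 9c - 3d + e = -202
  16a - 8b + 4c - 2d + e = -47
  81a + 27b + 9c + 3d + e = -142
  256a + 64b + 16c + 4d + e = -461
  2401a + 343b + 49c + 7d + e = -4502
Solving the system yields a = -2, b = 1, c = -1, d = 1, e = -1.
So f(u) = -2u⁴ + u³ - u² + u - 1.
Check: f(3) = -142. ✓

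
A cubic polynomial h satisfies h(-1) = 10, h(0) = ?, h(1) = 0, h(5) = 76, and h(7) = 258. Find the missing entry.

The 4 known points determine the degree-3 polynomial uniquely.
Write h(s) = as^3 + bs^2 + cs + d. Substituting each data point gives a linear system:
  -a + b - c + d = 10
  a + b + c + d = 0
  125a + 25b + 5c + d = 76
  343a + 49b + 7c + d = 258
Solving the system yields a = 1, b = -1, c = -6, d = 6.
So h(s) = s³ - s² - 6s + 6.
Then h(0) = 6.

6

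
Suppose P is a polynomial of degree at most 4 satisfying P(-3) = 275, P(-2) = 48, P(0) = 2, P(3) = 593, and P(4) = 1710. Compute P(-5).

2457

Using the Lagrange interpolation formula with nodes -3, -2, 0, 3, 4:
  L_0(t) = (t + 2)t(t - 3)(t - 4) / 126
  L_1(t) = (t + 3)t(t - 3)(t - 4) / -60
  L_2(t) = (t + 3)(t + 2)(t - 3)(t - 4) / 72
  L_3(t) = (t + 3)(t + 2)t(t - 4) / -90
  L_4(t) = (t + 3)(t + 2)t(t - 3) / 168
Then P(t) = 275·L_0(t) + 48·L_1(t) + 2·L_2(t) + 593·L_3(t) + 1710·L_4(t).
Expanding and collecting terms gives P(t) = 5t^4 + 6t^3 + 3t^2 - t + 2.
Evaluating at t = -5: P(-5) = 2457.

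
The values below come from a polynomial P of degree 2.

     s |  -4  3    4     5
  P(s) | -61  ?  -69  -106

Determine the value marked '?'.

-40

The 3 known points determine the degree-2 polynomial uniquely.
Write P(s) = as^2 + bs + c. Substituting each data point gives a linear system:
  16a - 4b + c = -61
  16a + 4b + c = -69
  25a + 5b + c = -106
Solving the system yields a = -4, b = -1, c = -1.
So P(s) = -4s^2 - s - 1.
Then P(3) = -40.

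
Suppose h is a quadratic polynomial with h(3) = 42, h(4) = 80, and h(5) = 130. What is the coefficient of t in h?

Write h(t) = at^2 + bt + c. Substituting each data point gives a linear system:
  9a + 3b + c = 42
  16a + 4b + c = 80
  25a + 5b + c = 130
Solving the system yields a = 6, b = -4, c = 0.
So h(t) = 6t^2 - 4t.
The coefficient of t is -4.

-4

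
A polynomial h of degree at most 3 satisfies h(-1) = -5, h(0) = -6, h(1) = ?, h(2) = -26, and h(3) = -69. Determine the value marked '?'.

-9

On equispaced nodes a degree-3 polynomial has vanishing fourth forward difference, so
  h(-1) - 4·h(0) + 6·h(1) - 4·h(2) + h(3) = 0.
Substituting the known values and solving for h(1):
  6·h(1) = -54
  h(1) = -9.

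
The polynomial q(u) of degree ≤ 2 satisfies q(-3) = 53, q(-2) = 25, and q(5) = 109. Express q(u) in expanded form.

Write q(u) = au^2 + bu + c. Substituting each data point gives a linear system:
  9a - 3b + c = 53
  4a - 2b + c = 25
  25a + 5b + c = 109
Solving the system yields a = 5, b = -3, c = -1.
So q(u) = 5u² - 3u - 1.
Check: q(5) = 109. ✓

q(u) = 5u^2 - 3u - 1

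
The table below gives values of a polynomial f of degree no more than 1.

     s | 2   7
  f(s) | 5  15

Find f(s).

f(s) = 2s + 1

Using the Lagrange interpolation formula with nodes 2, 7:
  L_0(s) = (s - 7) / -5
  L_1(s) = (s - 2) / 5
Then f(s) = 5·L_0(s) + 15·L_1(s).
Expanding and collecting terms gives f(s) = 2s + 1.
Check: f(2) = 5. ✓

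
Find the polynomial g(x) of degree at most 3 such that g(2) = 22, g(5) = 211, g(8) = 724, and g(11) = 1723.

Using the Lagrange interpolation formula with nodes 2, 5, 8, 11:
  L_0(x) = (x - 5)(x - 8)(x - 11) / -162
  L_1(x) = (x - 2)(x - 8)(x - 11) / 54
  L_2(x) = (x - 2)(x - 5)(x - 11) / -54
  L_3(x) = (x - 2)(x - 5)(x - 8) / 162
Then g(x) = 22·L_0(x) + 211·L_1(x) + 724·L_2(x) + 1723·L_3(x).
Expanding and collecting terms gives g(x) = x^3 + 3x^2 + 3x - 4.
Check: g(5) = 211. ✓

g(x) = x^3 + 3x^2 + 3x - 4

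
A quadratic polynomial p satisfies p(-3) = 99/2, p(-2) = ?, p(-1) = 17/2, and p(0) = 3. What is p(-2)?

24

On equispaced nodes a degree-2 polynomial has vanishing third forward difference, so
  - p(-3) + 3·p(-2) - 3·p(-1) + p(0) = 0.
Substituting the known values and solving for p(-2):
  3·p(-2) = 72
  p(-2) = 24.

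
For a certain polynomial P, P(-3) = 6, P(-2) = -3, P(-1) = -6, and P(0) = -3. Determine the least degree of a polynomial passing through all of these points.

Forward differences of the values at u = -3, -2, -1, 0:
  P  : 6  -3  -6  -3
  Δ  : -9  -3  3
  Δ^2: 6  6
  Δ^3: 0
The second differences are constant (6) and nonzero, while all higher differences vanish, so the minimal degree is 2.

2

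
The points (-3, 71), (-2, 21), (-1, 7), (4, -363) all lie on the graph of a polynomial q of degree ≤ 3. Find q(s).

Write q(s) = as^3 + bs^2 + cs + d. Substituting each data point gives a linear system:
  -27a + 9b - 3c + d = 71
  -8a + 4b - 2c + d = 21
  -a + b - c + d = 7
  64a + 16b + 4c + d = -363
Solving the system yields a = -4, b = -6, c = -4, d = 5.
So q(s) = -4s^3 - 6s^2 - 4s + 5.
Check: q(-3) = 71. ✓

q(s) = -4s^3 - 6s^2 - 4s + 5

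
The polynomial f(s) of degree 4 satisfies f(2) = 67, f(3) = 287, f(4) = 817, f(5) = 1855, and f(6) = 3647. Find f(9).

16727

Forward differences of the values at s = 2, 3, 4, 5, 6:
  f  : 67  287  817  1855  3647
  Δ  : 220  530  1038  1792
  Δ^2: 310  508  754
  Δ^3: 198  246
  Δ^4: 48
The fourth differences are constant, confirming degree 4.
Interpolating (Newton forward form) and evaluating at s = 9 gives f(9) = 16727.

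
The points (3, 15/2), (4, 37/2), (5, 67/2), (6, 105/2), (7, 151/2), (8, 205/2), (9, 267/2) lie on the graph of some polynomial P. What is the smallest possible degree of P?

2

Forward differences of the values at u = 3, 4, 5, 6, 7, 8, 9:
  P  : 15/2  37/2  67/2  105/2  151/2  205/2  267/2
  Δ  : 11  15  19  23  27  31
  Δ^2: 4  4  4  4  4
  Δ^3: 0  0  0  0
  Δ^4: 0  0  0
  Δ^5: 0  0
  Δ^6: 0
The second differences are constant (4) and nonzero, while all higher differences vanish, so the minimal degree is 2.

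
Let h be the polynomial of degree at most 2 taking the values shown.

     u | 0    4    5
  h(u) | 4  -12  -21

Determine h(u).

h(u) = -u^2 + 4

Write h(u) = au^2 + bu + c. Substituting each data point gives a linear system:
  c = 4
  16a + 4b + c = -12
  25a + 5b + c = -21
Solving the system yields a = -1, b = 0, c = 4.
So h(u) = -u² + 4.
Check: h(0) = 4. ✓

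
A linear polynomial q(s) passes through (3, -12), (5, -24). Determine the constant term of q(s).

Write q(s) = as + b. Substituting each data point gives a linear system:
  3a + b = -12
  5a + b = -24
Solving the system yields a = -6, b = 6.
So q(s) = -6s + 6.
The constant term is 6.

6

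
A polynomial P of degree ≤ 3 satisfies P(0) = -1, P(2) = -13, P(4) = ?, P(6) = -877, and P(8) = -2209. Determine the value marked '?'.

On equispaced nodes a degree-3 polynomial has vanishing fourth forward difference, so
  P(0) - 4·P(2) + 6·P(4) - 4·P(6) + P(8) = 0.
Substituting the known values and solving for P(4):
  6·P(4) = -1350
  P(4) = -225.

-225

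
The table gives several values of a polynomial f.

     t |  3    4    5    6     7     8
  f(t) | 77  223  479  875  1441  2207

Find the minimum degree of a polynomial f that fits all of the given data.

3

Forward differences of the values at t = 3, 4, 5, 6, 7, 8:
  f  : 77  223  479  875  1441  2207
  Δ  : 146  256  396  566  766
  Δ^2: 110  140  170  200
  Δ^3: 30  30  30
  Δ^4: 0  0
  Δ^5: 0
The third differences are constant (30) and nonzero, while all higher differences vanish, so the minimal degree is 3.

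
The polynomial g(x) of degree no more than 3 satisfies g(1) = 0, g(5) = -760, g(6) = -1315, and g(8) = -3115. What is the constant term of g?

5

Write g(x) = ax^3 + bx^2 + cx + d. Substituting each data point gives a linear system:
  a + b + c + d = 0
  125a + 25b + 5c + d = -760
  216a + 36b + 6c + d = -1315
  512a + 64b + 8c + d = -3115
Solving the system yields a = -6, b = -1, c = 2, d = 5.
So g(x) = -6x³ - x² + 2x + 5.
The constant term is 5.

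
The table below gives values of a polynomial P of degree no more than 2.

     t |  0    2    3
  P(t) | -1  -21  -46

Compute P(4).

-81

Write P(t) = at^2 + bt + c. Substituting each data point gives a linear system:
  c = -1
  4a + 2b + c = -21
  9a + 3b + c = -46
Solving the system yields a = -5, b = 0, c = -1.
So P(t) = -5t^2 - 1.
Then P(4) = -81.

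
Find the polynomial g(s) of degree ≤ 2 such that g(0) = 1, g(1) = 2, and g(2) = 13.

g(s) = 5s^2 - 4s + 1

Write g(s) = as^2 + bs + c. Substituting each data point gives a linear system:
  c = 1
  a + b + c = 2
  4a + 2b + c = 13
Solving the system yields a = 5, b = -4, c = 1.
So g(s) = 5s^2 - 4s + 1.
Check: g(2) = 13. ✓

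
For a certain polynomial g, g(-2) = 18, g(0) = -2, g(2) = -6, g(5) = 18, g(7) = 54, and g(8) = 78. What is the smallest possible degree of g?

2

Divided differences on the nodes -2, 0, 2, 5, 7, 8:
  order 0: 18  -2  -6  18  54  78
  order 1: -10  -2  8  18  24
  order 2: 2  2  2  2
  order 3: 0  0  0
  order 4: 0  0
  order 5: 0
The order-2 divided differences are all 2 (nonzero) and every higher order vanishes, so the data lies on a polynomial of degree exactly 2.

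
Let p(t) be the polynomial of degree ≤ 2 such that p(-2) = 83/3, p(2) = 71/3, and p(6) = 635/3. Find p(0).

Using the Lagrange interpolation formula with nodes -2, 2, 6:
  L_0(t) = (t - 2)(t - 6) / 32
  L_1(t) = (t + 2)(t - 6) / -16
  L_2(t) = (t + 2)(t - 2) / 32
Then p(t) = 83/3·L_0(t) + 71/3·L_1(t) + 635/3·L_2(t).
Expanding and collecting terms gives p(t) = 6t^2 - t + 5/3.
Evaluating at t = 0: p(0) = 5/3.

5/3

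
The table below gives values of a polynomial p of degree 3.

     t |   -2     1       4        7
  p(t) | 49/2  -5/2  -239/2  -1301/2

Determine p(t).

p(t) = -2t^3 + t^2 - 2t + 1/2

Write p(t) = at^3 + bt^2 + ct + d. Substituting each data point gives a linear system:
  -8a + 4b - 2c + d = 49/2
  a + b + c + d = -5/2
  64a + 16b + 4c + d = -239/2
  343a + 49b + 7c + d = -1301/2
Solving the system yields a = -2, b = 1, c = -2, d = 1/2.
So p(t) = -2t³ + t² - 2t + 1/2.
Check: p(-2) = 49/2. ✓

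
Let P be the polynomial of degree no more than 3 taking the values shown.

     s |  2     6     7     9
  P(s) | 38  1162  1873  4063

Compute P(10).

Using the Lagrange interpolation formula with nodes 2, 6, 7, 9:
  L_0(s) = (s - 6)(s - 7)(s - 9) / -140
  L_1(s) = (s - 2)(s - 7)(s - 9) / 12
  L_2(s) = (s - 2)(s - 6)(s - 9) / -10
  L_3(s) = (s - 2)(s - 6)(s - 7) / 42
Then P(s) = 38·L_0(s) + 1162·L_1(s) + 1873·L_2(s) + 4063·L_3(s).
Expanding and collecting terms gives P(s) = 6s^3 - 4s^2 + s + 4.
Evaluating at s = 10: P(10) = 5614.

5614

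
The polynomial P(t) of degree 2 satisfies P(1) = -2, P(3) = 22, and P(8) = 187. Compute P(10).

295

Write P(t) = at^2 + bt + c. Substituting each data point gives a linear system:
  a + b + c = -2
  9a + 3b + c = 22
  64a + 8b + c = 187
Solving the system yields a = 3, b = 0, c = -5.
So P(t) = 3t^2 - 5.
Then P(10) = 295.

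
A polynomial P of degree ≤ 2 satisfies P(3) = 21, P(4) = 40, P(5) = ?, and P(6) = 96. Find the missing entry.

The 3 known points determine the degree-2 polynomial uniquely.
Write P(n) = an^2 + bn + c. Substituting each data point gives a linear system:
  9a + 3b + c = 21
  16a + 4b + c = 40
  36a + 6b + c = 96
Solving the system yields a = 3, b = -2, c = 0.
So P(n) = 3n^2 - 2n.
Then P(5) = 65.

65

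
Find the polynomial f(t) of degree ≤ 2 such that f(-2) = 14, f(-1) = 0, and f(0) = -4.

Write f(t) = at^2 + bt + c. Substituting each data point gives a linear system:
  4a - 2b + c = 14
  a - b + c = 0
  c = -4
Solving the system yields a = 5, b = 1, c = -4.
So f(t) = 5t^2 + t - 4.
Check: f(-1) = 0. ✓

f(t) = 5t^2 + t - 4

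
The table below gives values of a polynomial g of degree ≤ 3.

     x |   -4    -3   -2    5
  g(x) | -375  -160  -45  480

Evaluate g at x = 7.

Write g(x) = ax^3 + bx^2 + cx + d. Substituting each data point gives a linear system:
  -64a + 16b - 4c + d = -375
  -27a + 9b - 3c + d = -160
  -8a + 4b - 2c + d = -45
  125a + 25b + 5c + d = 480
Solving the system yields a = 5, b = -5, c = -5, d = 5.
So g(x) = 5x³ - 5x² - 5x + 5.
Then g(7) = 1440.

1440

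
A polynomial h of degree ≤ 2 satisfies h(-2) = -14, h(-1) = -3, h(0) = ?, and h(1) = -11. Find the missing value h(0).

-2

On equispaced nodes a degree-2 polynomial has vanishing third forward difference, so
  - h(-2) + 3·h(-1) - 3·h(0) + h(1) = 0.
Substituting the known values and solving for h(0):
  -3·h(0) = 6
  h(0) = -2.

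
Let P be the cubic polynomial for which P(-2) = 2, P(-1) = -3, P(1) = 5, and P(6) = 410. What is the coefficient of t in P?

Write P(t) = at^3 + bt^2 + ct + d. Substituting each data point gives a linear system:
  -8a + 4b - 2c + d = 2
  -a + b - c + d = -3
  a + b + c + d = 5
  216a + 36b + 6c + d = 410
Solving the system yields a = 1, b = 5, c = 3, d = -4.
So P(t) = t^3 + 5t^2 + 3t - 4.
The coefficient of t is 3.

3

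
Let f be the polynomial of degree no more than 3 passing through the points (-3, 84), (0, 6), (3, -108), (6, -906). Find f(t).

Using the Lagrange interpolation formula with nodes -3, 0, 3, 6:
  L_0(t) = t(t - 3)(t - 6) / -162
  L_1(t) = (t + 3)(t - 3)(t - 6) / 54
  L_2(t) = (t + 3)t(t - 6) / -54
  L_3(t) = (t + 3)t(t - 3) / 162
Then f(t) = 84·L_0(t) + 6·L_1(t) - 108·L_2(t) - 906·L_3(t).
Expanding and collecting terms gives f(t) = -4t^3 - 2t^2 + 4t + 6.
Check: f(3) = -108. ✓

f(t) = -4t^3 - 2t^2 + 4t + 6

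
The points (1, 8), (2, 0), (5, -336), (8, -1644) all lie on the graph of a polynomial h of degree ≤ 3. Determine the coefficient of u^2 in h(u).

6

Write h(u) = au^3 + bu^2 + cu + d. Substituting each data point gives a linear system:
  a + b + c + d = 8
  8a + 4b + 2c + d = 0
  125a + 25b + 5c + d = -336
  512a + 64b + 8c + d = -1644
Solving the system yields a = -4, b = 6, c = 2, d = 4.
So h(u) = -4u^3 + 6u^2 + 2u + 4.
The coefficient of u^2 is 6.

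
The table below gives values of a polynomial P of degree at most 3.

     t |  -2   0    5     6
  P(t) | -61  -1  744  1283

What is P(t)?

Write P(t) = at^3 + bt^2 + ct + d. Substituting each data point gives a linear system:
  -8a + 4b - 2c + d = -61
  d = -1
  125a + 25b + 5c + d = 744
  216a + 36b + 6c + d = 1283
Solving the system yields a = 6, b = -1, c = 4, d = -1.
So P(t) = 6t^3 - t^2 + 4t - 1.
Check: P(6) = 1283. ✓

P(t) = 6t^3 - t^2 + 4t - 1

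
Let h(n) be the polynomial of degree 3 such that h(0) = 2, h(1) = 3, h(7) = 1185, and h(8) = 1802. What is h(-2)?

-48

Write h(n) = an^3 + bn^2 + cn + d. Substituting each data point gives a linear system:
  d = 2
  a + b + c + d = 3
  343a + 49b + 7c + d = 1185
  512a + 64b + 8c + d = 1802
Solving the system yields a = 4, b = -4, c = 1, d = 2.
So h(n) = 4n^3 - 4n^2 + n + 2.
Then h(-2) = -48.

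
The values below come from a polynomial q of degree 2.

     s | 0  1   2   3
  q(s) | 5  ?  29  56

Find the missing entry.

12

On equispaced nodes a degree-2 polynomial has vanishing third forward difference, so
  - q(0) + 3·q(1) - 3·q(2) + q(3) = 0.
Substituting the known values and solving for q(1):
  3·q(1) = 36
  q(1) = 12.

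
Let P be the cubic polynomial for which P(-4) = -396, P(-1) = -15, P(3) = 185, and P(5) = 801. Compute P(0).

Write P(n) = an^3 + bn^2 + cn + d. Substituting each data point gives a linear system:
  -64a + 16b - 4c + d = -396
  -a + b - c + d = -15
  27a + 9b + 3c + d = 185
  125a + 25b + 5c + d = 801
Solving the system yields a = 6, b = 1, c = 6, d = -4.
So P(n) = 6n^3 + n^2 + 6n - 4.
Then P(0) = -4.

-4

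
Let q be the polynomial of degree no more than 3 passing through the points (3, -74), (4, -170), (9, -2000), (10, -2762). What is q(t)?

Write q(t) = at^3 + bt^2 + ct + d. Substituting each data point gives a linear system:
  27a + 9b + 3c + d = -74
  64a + 16b + 4c + d = -170
  729a + 81b + 9c + d = -2000
  1000a + 100b + 10c + d = -2762
Solving the system yields a = -3, b = 3, c = -6, d = -2.
So q(t) = -3t³ + 3t² - 6t - 2.
Check: q(3) = -74. ✓

q(t) = -3t^3 + 3t^2 - 6t - 2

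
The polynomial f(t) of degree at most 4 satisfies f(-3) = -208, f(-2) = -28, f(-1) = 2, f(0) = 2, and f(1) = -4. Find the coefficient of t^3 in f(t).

-4

Write f(t) = at^4 + bt^3 + ct^2 + dt + e. Substituting each data point gives a linear system:
  81a - 27b + 9c - 3d + e = -208
  16a - 8b + 4c - 2d + e = -28
  a - b + c - d + e = 2
  e = 2
  a + b + c + d + e = -4
Solving the system yields a = -4, b = -4, c = 1, d = 1, e = 2.
So f(t) = -4t^4 - 4t^3 + t^2 + t + 2.
The coefficient of t^3 is -4.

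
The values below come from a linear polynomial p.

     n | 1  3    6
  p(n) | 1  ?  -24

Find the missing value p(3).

The 2 known points determine the degree-1 polynomial uniquely.
Write p(n) = an + b. Substituting each data point gives a linear system:
  a + b = 1
  6a + b = -24
Solving the system yields a = -5, b = 6.
So p(n) = -5n + 6.
Then p(3) = -9.

-9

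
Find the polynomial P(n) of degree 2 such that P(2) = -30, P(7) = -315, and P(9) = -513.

P(n) = -6n^2 - 3n

Write P(n) = an^2 + bn + c. Substituting each data point gives a linear system:
  4a + 2b + c = -30
  49a + 7b + c = -315
  81a + 9b + c = -513
Solving the system yields a = -6, b = -3, c = 0.
So P(n) = -6n^2 - 3n.
Check: P(2) = -30. ✓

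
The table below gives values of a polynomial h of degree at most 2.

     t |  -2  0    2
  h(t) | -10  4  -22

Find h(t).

Using the Lagrange interpolation formula with nodes -2, 0, 2:
  L_0(t) = t(t - 2) / 8
  L_1(t) = (t + 2)(t - 2) / -4
  L_2(t) = (t + 2)t / 8
Then h(t) = -10·L_0(t) + 4·L_1(t) - 22·L_2(t).
Expanding and collecting terms gives h(t) = -5t² - 3t + 4.
Check: h(-2) = -10. ✓

h(t) = -5t^2 - 3t + 4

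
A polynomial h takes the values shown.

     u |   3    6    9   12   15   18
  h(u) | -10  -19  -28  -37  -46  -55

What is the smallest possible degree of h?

Forward differences of the values at u = 3, 6, 9, 12, 15, 18:
  h  : -10  -19  -28  -37  -46  -55
  Δ  : -9  -9  -9  -9  -9
  Δ^2: 0  0  0  0
  Δ^3: 0  0  0
  Δ^4: 0  0
  Δ^5: 0
The first differences are constant (-9) and nonzero, while all higher differences vanish, so the minimal degree is 1.

1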